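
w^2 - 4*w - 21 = (w - 7)*(w + 3)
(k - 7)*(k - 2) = k^2 - 9*k + 14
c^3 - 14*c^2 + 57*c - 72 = (c - 8)*(c - 3)^2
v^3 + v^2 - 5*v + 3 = (v - 1)^2*(v + 3)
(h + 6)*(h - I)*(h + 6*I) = h^3 + 6*h^2 + 5*I*h^2 + 6*h + 30*I*h + 36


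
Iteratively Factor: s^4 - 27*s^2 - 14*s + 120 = (s - 5)*(s^3 + 5*s^2 - 2*s - 24) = (s - 5)*(s - 2)*(s^2 + 7*s + 12) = (s - 5)*(s - 2)*(s + 4)*(s + 3)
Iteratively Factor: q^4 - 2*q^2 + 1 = (q + 1)*(q^3 - q^2 - q + 1) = (q + 1)^2*(q^2 - 2*q + 1) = (q - 1)*(q + 1)^2*(q - 1)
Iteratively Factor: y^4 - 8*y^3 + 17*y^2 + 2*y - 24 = (y - 2)*(y^3 - 6*y^2 + 5*y + 12) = (y - 3)*(y - 2)*(y^2 - 3*y - 4) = (y - 3)*(y - 2)*(y + 1)*(y - 4)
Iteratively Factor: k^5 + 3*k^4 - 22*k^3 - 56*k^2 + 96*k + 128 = (k + 1)*(k^4 + 2*k^3 - 24*k^2 - 32*k + 128) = (k + 1)*(k + 4)*(k^3 - 2*k^2 - 16*k + 32) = (k - 2)*(k + 1)*(k + 4)*(k^2 - 16) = (k - 2)*(k + 1)*(k + 4)^2*(k - 4)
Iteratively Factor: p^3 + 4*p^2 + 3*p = (p + 3)*(p^2 + p) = (p + 1)*(p + 3)*(p)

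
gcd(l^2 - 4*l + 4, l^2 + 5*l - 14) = l - 2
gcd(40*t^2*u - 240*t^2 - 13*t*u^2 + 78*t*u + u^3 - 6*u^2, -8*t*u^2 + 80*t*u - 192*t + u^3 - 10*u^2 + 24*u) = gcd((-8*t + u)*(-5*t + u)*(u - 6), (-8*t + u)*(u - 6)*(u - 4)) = 8*t*u - 48*t - u^2 + 6*u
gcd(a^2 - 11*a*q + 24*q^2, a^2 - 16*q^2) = 1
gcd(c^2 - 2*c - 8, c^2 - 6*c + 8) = c - 4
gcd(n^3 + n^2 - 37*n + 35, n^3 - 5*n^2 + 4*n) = n - 1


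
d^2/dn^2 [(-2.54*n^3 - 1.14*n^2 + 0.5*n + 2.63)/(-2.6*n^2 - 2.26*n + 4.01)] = (-2.8421709430404e-14*n^4 + 58.753408*n^3 - 173.472984*n^2 + 121.059444*n - 54.106708)/(17.576*n^6 + 45.8328*n^5 - 41.48352*n^4 - 129.833384*n^3 + 63.980352*n^2 + 109.023078*n - 64.481201)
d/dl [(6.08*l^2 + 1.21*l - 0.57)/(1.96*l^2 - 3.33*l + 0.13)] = (-22.618*l^2 + 3.8152*l - 1.7408)/(3.8416*l^4 - 13.0536*l^3 + 11.5985*l^2 - 0.8658*l + 0.0169)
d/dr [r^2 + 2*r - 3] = 2*r + 2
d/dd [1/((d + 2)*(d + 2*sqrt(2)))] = -(2*d + 2 + 2*sqrt(2))/((d + 2)^2*(d + 2*sqrt(2))^2)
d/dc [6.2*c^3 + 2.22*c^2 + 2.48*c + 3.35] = 18.6*c^2 + 4.44*c + 2.48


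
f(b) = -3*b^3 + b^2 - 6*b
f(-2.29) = 55.01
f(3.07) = -95.80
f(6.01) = -651.19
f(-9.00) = 2322.00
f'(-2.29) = -57.78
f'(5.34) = -251.96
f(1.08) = -9.09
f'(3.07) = -84.68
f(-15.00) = 10440.00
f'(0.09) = -5.89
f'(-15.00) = -2061.00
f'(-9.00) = -753.00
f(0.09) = -0.53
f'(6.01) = -319.06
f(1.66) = -20.93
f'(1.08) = -14.34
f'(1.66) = -27.48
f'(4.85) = -208.00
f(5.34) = -460.34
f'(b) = -9*b^2 + 2*b - 6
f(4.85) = -347.83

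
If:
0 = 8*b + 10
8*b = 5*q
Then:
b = -5/4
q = -2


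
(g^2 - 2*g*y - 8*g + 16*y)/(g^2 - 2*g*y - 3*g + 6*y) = (g - 8)/(g - 3)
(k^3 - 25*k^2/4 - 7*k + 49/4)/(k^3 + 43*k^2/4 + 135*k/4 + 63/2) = (k^2 - 8*k + 7)/(k^2 + 9*k + 18)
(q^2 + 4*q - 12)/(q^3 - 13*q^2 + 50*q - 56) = (q + 6)/(q^2 - 11*q + 28)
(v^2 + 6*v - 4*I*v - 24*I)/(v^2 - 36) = (v - 4*I)/(v - 6)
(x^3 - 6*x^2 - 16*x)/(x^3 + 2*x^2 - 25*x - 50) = x*(x - 8)/(x^2 - 25)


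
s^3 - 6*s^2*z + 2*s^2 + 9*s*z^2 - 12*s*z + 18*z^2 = (s + 2)*(s - 3*z)^2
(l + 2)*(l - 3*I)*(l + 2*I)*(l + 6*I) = l^4 + 2*l^3 + 5*I*l^3 + 12*l^2 + 10*I*l^2 + 24*l + 36*I*l + 72*I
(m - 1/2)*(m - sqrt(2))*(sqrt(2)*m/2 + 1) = sqrt(2)*m^3/2 - sqrt(2)*m^2/4 - sqrt(2)*m + sqrt(2)/2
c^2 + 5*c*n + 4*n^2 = (c + n)*(c + 4*n)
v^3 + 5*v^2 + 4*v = v*(v + 1)*(v + 4)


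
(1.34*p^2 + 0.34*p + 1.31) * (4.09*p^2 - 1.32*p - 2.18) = 5.4806*p^4 - 0.3782*p^3 + 1.9879*p^2 - 2.4704*p - 2.8558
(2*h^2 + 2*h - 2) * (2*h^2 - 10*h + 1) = 4*h^4 - 16*h^3 - 22*h^2 + 22*h - 2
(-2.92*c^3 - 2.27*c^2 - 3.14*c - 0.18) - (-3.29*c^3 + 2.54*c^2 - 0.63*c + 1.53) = 0.37*c^3 - 4.81*c^2 - 2.51*c - 1.71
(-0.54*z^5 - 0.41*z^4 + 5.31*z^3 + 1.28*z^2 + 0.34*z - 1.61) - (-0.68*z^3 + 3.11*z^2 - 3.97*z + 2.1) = -0.54*z^5 - 0.41*z^4 + 5.99*z^3 - 1.83*z^2 + 4.31*z - 3.71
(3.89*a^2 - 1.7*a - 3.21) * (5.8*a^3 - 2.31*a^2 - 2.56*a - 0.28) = 22.562*a^5 - 18.8459*a^4 - 24.6494*a^3 + 10.6779*a^2 + 8.6936*a + 0.8988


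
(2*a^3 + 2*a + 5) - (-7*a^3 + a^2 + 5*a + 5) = 9*a^3 - a^2 - 3*a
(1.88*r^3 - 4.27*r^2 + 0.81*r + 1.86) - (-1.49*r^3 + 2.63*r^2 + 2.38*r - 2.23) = 3.37*r^3 - 6.9*r^2 - 1.57*r + 4.09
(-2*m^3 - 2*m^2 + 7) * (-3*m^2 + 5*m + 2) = 6*m^5 - 4*m^4 - 14*m^3 - 25*m^2 + 35*m + 14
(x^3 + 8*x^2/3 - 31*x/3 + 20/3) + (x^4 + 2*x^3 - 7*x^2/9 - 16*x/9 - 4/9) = x^4 + 3*x^3 + 17*x^2/9 - 109*x/9 + 56/9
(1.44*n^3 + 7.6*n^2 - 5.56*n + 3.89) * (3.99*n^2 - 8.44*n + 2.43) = 5.7456*n^5 + 18.1704*n^4 - 82.8292*n^3 + 80.9155*n^2 - 46.3424*n + 9.4527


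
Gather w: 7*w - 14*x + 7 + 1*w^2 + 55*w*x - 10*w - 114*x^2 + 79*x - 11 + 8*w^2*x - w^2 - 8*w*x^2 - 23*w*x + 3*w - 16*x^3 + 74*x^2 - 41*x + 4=8*w^2*x + w*(-8*x^2 + 32*x) - 16*x^3 - 40*x^2 + 24*x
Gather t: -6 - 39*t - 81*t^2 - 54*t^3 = -54*t^3 - 81*t^2 - 39*t - 6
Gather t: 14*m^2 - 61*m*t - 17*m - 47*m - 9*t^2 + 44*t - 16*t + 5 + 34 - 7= 14*m^2 - 64*m - 9*t^2 + t*(28 - 61*m) + 32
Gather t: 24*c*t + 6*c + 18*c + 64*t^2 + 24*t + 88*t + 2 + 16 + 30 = 24*c + 64*t^2 + t*(24*c + 112) + 48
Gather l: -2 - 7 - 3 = -12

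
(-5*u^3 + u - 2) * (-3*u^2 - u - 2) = 15*u^5 + 5*u^4 + 7*u^3 + 5*u^2 + 4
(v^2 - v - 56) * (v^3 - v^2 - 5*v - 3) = v^5 - 2*v^4 - 60*v^3 + 58*v^2 + 283*v + 168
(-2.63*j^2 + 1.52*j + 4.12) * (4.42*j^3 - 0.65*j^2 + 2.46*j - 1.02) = -11.6246*j^5 + 8.4279*j^4 + 10.7526*j^3 + 3.7438*j^2 + 8.5848*j - 4.2024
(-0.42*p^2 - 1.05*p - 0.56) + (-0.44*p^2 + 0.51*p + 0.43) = -0.86*p^2 - 0.54*p - 0.13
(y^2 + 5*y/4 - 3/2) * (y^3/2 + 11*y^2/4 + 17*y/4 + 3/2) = y^5/2 + 27*y^4/8 + 111*y^3/16 + 43*y^2/16 - 9*y/2 - 9/4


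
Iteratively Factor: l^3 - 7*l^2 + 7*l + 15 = (l - 5)*(l^2 - 2*l - 3) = (l - 5)*(l - 3)*(l + 1)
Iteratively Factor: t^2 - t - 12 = (t - 4)*(t + 3)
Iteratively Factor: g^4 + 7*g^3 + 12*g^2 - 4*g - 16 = (g + 2)*(g^3 + 5*g^2 + 2*g - 8) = (g + 2)^2*(g^2 + 3*g - 4) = (g + 2)^2*(g + 4)*(g - 1)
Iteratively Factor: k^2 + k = (k)*(k + 1)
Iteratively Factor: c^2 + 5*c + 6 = (c + 3)*(c + 2)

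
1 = 1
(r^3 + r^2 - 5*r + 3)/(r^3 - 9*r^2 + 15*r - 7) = (r + 3)/(r - 7)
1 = 1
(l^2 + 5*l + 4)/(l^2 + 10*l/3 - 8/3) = 3*(l + 1)/(3*l - 2)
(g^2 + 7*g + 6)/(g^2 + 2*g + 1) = (g + 6)/(g + 1)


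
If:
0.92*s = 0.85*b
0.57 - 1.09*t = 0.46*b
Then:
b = 1.23913043478261 - 2.3695652173913*t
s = 1.14484877126654 - 2.18927221172023*t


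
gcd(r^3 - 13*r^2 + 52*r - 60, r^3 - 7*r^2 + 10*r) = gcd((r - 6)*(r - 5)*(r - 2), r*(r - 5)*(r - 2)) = r^2 - 7*r + 10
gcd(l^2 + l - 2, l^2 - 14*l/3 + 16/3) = 1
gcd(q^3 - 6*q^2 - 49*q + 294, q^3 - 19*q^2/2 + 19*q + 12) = q - 6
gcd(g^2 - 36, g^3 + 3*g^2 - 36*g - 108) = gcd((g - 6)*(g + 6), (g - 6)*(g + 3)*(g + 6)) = g^2 - 36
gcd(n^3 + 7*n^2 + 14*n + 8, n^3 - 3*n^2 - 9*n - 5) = n + 1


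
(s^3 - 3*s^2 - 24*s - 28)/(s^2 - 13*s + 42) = (s^2 + 4*s + 4)/(s - 6)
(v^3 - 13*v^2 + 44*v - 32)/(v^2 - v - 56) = (v^2 - 5*v + 4)/(v + 7)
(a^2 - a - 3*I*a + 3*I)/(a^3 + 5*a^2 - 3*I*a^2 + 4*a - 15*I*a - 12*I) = (a - 1)/(a^2 + 5*a + 4)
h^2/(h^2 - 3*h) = h/(h - 3)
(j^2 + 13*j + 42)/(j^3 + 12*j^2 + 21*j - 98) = (j + 6)/(j^2 + 5*j - 14)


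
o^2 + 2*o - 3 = (o - 1)*(o + 3)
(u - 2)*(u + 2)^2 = u^3 + 2*u^2 - 4*u - 8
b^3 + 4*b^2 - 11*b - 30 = (b - 3)*(b + 2)*(b + 5)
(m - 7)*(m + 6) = m^2 - m - 42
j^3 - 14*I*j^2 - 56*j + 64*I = (j - 8*I)*(j - 4*I)*(j - 2*I)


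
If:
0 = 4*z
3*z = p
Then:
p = 0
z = 0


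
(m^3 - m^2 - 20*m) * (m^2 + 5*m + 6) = m^5 + 4*m^4 - 19*m^3 - 106*m^2 - 120*m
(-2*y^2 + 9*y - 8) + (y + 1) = -2*y^2 + 10*y - 7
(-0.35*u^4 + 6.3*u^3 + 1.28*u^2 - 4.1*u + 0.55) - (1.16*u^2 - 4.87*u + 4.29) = -0.35*u^4 + 6.3*u^3 + 0.12*u^2 + 0.77*u - 3.74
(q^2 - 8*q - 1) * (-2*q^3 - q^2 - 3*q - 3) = -2*q^5 + 15*q^4 + 7*q^3 + 22*q^2 + 27*q + 3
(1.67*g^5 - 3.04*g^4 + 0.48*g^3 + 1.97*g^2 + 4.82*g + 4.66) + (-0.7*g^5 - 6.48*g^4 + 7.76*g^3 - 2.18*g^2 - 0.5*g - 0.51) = 0.97*g^5 - 9.52*g^4 + 8.24*g^3 - 0.21*g^2 + 4.32*g + 4.15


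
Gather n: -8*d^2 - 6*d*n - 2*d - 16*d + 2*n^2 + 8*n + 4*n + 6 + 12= -8*d^2 - 18*d + 2*n^2 + n*(12 - 6*d) + 18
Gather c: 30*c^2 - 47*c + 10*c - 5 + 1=30*c^2 - 37*c - 4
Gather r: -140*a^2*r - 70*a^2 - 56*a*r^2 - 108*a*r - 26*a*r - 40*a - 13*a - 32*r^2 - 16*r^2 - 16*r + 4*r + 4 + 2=-70*a^2 - 53*a + r^2*(-56*a - 48) + r*(-140*a^2 - 134*a - 12) + 6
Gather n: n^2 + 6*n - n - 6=n^2 + 5*n - 6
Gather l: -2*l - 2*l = -4*l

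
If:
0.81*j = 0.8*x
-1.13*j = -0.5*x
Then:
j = 0.00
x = 0.00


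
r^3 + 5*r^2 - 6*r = r*(r - 1)*(r + 6)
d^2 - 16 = (d - 4)*(d + 4)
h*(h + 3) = h^2 + 3*h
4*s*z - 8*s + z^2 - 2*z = (4*s + z)*(z - 2)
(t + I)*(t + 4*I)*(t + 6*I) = t^3 + 11*I*t^2 - 34*t - 24*I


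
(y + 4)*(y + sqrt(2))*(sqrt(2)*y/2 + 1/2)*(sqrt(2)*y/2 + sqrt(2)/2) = y^4/2 + 3*sqrt(2)*y^3/4 + 5*y^3/2 + 5*y^2/2 + 15*sqrt(2)*y^2/4 + 5*y/2 + 3*sqrt(2)*y + 2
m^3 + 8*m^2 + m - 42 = (m - 2)*(m + 3)*(m + 7)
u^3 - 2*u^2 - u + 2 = (u - 2)*(u - 1)*(u + 1)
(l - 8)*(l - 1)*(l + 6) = l^3 - 3*l^2 - 46*l + 48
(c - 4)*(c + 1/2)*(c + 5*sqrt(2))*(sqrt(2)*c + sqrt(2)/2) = sqrt(2)*c^4 - 3*sqrt(2)*c^3 + 10*c^3 - 30*c^2 - 15*sqrt(2)*c^2/4 - 75*c/2 - sqrt(2)*c - 10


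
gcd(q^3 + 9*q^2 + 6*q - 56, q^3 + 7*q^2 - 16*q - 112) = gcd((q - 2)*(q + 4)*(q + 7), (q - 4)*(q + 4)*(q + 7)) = q^2 + 11*q + 28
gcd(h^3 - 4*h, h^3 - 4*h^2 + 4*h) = h^2 - 2*h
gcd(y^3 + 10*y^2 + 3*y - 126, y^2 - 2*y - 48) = y + 6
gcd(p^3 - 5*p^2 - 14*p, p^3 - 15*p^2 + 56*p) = p^2 - 7*p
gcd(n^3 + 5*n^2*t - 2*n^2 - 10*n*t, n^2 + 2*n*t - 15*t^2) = n + 5*t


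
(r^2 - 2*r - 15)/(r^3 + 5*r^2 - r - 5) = (r^2 - 2*r - 15)/(r^3 + 5*r^2 - r - 5)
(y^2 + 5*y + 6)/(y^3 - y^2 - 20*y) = (y^2 + 5*y + 6)/(y*(y^2 - y - 20))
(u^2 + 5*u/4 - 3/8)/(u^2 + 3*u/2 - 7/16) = 2*(2*u + 3)/(4*u + 7)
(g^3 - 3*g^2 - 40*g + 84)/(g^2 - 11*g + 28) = (g^2 + 4*g - 12)/(g - 4)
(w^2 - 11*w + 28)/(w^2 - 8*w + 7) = (w - 4)/(w - 1)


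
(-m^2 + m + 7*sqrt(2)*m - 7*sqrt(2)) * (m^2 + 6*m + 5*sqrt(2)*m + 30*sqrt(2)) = -m^4 - 5*m^3 + 2*sqrt(2)*m^3 + 10*sqrt(2)*m^2 + 76*m^2 - 12*sqrt(2)*m + 350*m - 420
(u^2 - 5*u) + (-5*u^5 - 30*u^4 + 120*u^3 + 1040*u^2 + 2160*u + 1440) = -5*u^5 - 30*u^4 + 120*u^3 + 1041*u^2 + 2155*u + 1440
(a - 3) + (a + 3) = 2*a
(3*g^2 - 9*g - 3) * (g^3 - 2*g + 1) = 3*g^5 - 9*g^4 - 9*g^3 + 21*g^2 - 3*g - 3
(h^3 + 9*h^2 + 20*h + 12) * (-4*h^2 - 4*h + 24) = -4*h^5 - 40*h^4 - 92*h^3 + 88*h^2 + 432*h + 288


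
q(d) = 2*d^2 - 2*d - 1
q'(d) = 4*d - 2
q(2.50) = 6.50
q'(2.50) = 8.00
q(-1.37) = 5.49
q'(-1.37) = -7.48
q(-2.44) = 15.79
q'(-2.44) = -11.76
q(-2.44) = 15.79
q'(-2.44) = -11.76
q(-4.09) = 40.64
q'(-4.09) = -18.36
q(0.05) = -1.10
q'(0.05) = -1.80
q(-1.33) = 5.20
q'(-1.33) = -7.32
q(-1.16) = 4.01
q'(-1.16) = -6.64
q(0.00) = -1.00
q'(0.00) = -2.00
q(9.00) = 143.00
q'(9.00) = 34.00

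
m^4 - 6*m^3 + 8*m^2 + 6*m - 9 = (m - 3)^2*(m - 1)*(m + 1)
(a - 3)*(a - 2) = a^2 - 5*a + 6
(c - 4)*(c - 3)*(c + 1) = c^3 - 6*c^2 + 5*c + 12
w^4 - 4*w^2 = w^2*(w - 2)*(w + 2)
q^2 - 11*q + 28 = (q - 7)*(q - 4)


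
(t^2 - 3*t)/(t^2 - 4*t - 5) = t*(3 - t)/(-t^2 + 4*t + 5)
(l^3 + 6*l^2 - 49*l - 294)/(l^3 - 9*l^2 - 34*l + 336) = (l + 7)/(l - 8)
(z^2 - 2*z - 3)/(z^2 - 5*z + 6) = (z + 1)/(z - 2)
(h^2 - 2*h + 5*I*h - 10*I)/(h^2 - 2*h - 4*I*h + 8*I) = (h + 5*I)/(h - 4*I)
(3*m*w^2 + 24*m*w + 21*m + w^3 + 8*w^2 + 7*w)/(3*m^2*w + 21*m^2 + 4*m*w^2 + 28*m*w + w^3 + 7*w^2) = (w + 1)/(m + w)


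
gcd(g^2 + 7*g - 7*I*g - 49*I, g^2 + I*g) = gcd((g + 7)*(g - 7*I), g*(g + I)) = 1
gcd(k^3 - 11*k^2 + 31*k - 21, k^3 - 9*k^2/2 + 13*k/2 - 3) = k - 1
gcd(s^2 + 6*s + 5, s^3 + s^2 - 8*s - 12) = 1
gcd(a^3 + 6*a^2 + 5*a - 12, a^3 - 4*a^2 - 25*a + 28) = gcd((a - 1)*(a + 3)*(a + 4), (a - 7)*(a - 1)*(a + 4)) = a^2 + 3*a - 4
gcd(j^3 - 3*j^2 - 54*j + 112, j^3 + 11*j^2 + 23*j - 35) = j + 7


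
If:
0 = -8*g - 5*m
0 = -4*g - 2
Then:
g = -1/2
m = 4/5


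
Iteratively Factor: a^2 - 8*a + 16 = (a - 4)*(a - 4)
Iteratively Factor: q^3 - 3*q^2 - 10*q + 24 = (q + 3)*(q^2 - 6*q + 8) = (q - 4)*(q + 3)*(q - 2)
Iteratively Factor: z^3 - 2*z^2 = (z)*(z^2 - 2*z) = z^2*(z - 2)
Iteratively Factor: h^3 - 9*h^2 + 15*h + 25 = (h - 5)*(h^2 - 4*h - 5) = (h - 5)^2*(h + 1)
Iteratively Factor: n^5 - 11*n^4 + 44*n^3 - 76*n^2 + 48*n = (n - 4)*(n^4 - 7*n^3 + 16*n^2 - 12*n) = (n - 4)*(n - 3)*(n^3 - 4*n^2 + 4*n) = n*(n - 4)*(n - 3)*(n^2 - 4*n + 4) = n*(n - 4)*(n - 3)*(n - 2)*(n - 2)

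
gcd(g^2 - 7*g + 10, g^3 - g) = 1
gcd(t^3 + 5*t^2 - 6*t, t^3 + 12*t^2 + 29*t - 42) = t^2 + 5*t - 6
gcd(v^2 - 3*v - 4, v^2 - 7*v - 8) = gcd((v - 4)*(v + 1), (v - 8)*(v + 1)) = v + 1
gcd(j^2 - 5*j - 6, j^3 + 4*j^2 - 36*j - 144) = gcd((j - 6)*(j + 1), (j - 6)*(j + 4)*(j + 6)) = j - 6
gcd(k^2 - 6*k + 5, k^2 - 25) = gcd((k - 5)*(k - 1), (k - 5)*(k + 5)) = k - 5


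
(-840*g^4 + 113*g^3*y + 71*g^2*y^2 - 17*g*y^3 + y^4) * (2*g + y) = -1680*g^5 - 614*g^4*y + 255*g^3*y^2 + 37*g^2*y^3 - 15*g*y^4 + y^5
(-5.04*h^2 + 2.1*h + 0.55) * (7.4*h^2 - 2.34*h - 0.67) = -37.296*h^4 + 27.3336*h^3 + 2.5328*h^2 - 2.694*h - 0.3685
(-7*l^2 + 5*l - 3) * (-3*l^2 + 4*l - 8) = 21*l^4 - 43*l^3 + 85*l^2 - 52*l + 24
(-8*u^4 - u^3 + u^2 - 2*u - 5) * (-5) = 40*u^4 + 5*u^3 - 5*u^2 + 10*u + 25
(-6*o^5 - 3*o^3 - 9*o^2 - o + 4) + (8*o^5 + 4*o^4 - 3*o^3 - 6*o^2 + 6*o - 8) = 2*o^5 + 4*o^4 - 6*o^3 - 15*o^2 + 5*o - 4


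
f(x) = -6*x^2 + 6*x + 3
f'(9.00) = -102.00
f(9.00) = -429.00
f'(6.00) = -66.00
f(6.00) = -177.00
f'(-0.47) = 11.64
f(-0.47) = -1.15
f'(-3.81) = 51.72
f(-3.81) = -106.96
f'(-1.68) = 26.16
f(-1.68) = -24.01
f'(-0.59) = 13.08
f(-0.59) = -2.63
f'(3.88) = -40.56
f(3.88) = -64.05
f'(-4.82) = 63.84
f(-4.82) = -165.31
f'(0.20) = 3.60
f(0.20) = 3.96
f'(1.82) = -15.84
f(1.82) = -5.95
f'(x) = 6 - 12*x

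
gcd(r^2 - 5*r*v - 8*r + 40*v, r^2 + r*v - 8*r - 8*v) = r - 8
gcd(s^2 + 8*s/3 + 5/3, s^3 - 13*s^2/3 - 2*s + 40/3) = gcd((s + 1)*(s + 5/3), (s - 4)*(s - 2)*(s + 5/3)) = s + 5/3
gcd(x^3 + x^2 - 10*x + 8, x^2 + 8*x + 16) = x + 4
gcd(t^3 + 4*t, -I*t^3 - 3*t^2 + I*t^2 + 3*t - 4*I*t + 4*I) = 1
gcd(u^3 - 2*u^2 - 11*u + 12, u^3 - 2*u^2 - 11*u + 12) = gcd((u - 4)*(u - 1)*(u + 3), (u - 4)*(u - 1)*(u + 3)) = u^3 - 2*u^2 - 11*u + 12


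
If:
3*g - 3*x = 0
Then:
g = x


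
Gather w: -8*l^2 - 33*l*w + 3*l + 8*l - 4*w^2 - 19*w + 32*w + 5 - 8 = -8*l^2 + 11*l - 4*w^2 + w*(13 - 33*l) - 3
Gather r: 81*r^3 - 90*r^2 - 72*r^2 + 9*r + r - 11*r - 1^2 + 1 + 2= 81*r^3 - 162*r^2 - r + 2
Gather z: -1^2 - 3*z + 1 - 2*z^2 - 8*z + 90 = -2*z^2 - 11*z + 90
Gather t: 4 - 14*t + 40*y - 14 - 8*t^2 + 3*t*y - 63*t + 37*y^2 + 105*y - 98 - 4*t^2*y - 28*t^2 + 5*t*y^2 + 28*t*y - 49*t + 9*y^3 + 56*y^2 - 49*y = t^2*(-4*y - 36) + t*(5*y^2 + 31*y - 126) + 9*y^3 + 93*y^2 + 96*y - 108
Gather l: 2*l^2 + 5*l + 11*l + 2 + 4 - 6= 2*l^2 + 16*l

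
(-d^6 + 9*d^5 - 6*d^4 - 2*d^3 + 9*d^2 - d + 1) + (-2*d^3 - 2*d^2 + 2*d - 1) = -d^6 + 9*d^5 - 6*d^4 - 4*d^3 + 7*d^2 + d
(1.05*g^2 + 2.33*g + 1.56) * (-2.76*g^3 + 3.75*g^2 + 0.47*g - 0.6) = -2.898*g^5 - 2.4933*g^4 + 4.9254*g^3 + 6.3151*g^2 - 0.6648*g - 0.936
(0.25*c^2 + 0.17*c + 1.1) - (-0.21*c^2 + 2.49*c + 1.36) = 0.46*c^2 - 2.32*c - 0.26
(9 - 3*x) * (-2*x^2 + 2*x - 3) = 6*x^3 - 24*x^2 + 27*x - 27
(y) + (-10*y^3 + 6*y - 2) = -10*y^3 + 7*y - 2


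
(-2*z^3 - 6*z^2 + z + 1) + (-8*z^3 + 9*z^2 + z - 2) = -10*z^3 + 3*z^2 + 2*z - 1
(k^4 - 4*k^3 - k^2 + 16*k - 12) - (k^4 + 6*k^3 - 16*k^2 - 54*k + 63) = -10*k^3 + 15*k^2 + 70*k - 75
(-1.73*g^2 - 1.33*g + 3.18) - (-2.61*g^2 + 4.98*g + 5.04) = 0.88*g^2 - 6.31*g - 1.86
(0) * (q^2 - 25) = 0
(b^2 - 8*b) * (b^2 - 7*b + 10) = b^4 - 15*b^3 + 66*b^2 - 80*b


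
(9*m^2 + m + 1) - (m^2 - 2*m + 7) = 8*m^2 + 3*m - 6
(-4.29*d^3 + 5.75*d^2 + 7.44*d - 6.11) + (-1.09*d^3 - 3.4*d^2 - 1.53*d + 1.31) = -5.38*d^3 + 2.35*d^2 + 5.91*d - 4.8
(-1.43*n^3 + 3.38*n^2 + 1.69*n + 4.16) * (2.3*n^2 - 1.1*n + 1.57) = -3.289*n^5 + 9.347*n^4 - 2.0761*n^3 + 13.0156*n^2 - 1.9227*n + 6.5312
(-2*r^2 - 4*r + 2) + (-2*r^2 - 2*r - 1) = -4*r^2 - 6*r + 1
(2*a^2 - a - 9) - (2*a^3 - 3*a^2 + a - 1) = -2*a^3 + 5*a^2 - 2*a - 8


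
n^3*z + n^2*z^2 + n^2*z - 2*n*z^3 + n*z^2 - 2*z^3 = (n - z)*(n + 2*z)*(n*z + z)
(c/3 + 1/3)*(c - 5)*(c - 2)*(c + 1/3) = c^4/3 - 17*c^3/9 + c^2/3 + 11*c/3 + 10/9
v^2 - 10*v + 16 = (v - 8)*(v - 2)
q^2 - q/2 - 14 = (q - 4)*(q + 7/2)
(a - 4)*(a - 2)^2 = a^3 - 8*a^2 + 20*a - 16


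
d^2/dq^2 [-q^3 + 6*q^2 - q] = 12 - 6*q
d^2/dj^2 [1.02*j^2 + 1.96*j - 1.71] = 2.04000000000000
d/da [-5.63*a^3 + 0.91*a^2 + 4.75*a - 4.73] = -16.89*a^2 + 1.82*a + 4.75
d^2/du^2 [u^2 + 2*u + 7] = 2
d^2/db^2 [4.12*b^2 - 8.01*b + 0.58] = 8.24000000000000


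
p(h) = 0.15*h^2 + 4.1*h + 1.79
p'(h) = 0.3*h + 4.1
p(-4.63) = -13.98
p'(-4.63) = 2.71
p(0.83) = 5.30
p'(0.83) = 4.35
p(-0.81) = -1.43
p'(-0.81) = 3.86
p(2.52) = 13.07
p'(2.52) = 4.86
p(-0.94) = -1.93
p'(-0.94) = 3.82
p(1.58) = 8.64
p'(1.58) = 4.57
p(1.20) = 6.93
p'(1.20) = 4.46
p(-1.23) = -3.03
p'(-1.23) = 3.73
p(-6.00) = -17.41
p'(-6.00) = 2.30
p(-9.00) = -22.96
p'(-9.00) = 1.40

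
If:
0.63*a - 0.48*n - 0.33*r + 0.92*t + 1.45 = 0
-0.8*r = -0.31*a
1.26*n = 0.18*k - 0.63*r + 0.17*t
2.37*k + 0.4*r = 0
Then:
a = -1.42632481777186*t - 2.41824001676799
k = 0.0932828467319149*t + 0.158154937805502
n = 0.424597189325635*t + 0.491127565792442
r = -0.552700866886596*t - 0.937068006497597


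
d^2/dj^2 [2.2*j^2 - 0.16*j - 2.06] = 4.40000000000000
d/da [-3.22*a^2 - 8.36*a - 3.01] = -6.44*a - 8.36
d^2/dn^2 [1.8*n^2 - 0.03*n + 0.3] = 3.60000000000000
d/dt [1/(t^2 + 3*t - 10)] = (-2*t - 3)/(t^2 + 3*t - 10)^2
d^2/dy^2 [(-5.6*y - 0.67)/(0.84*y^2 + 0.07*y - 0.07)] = (-(1.68*y + 0.07)*(3.36*y + 0.14)*(5.6*y + 0.67) + (28.224*y + 1.9096)*(0.84*y^2 + 0.07*y - 0.07))/(0.84*y^2 + 0.07*y - 0.07)^3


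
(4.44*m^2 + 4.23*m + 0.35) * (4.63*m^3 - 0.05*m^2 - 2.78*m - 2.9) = 20.5572*m^5 + 19.3629*m^4 - 10.9342*m^3 - 24.6529*m^2 - 13.24*m - 1.015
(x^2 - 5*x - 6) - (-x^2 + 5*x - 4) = 2*x^2 - 10*x - 2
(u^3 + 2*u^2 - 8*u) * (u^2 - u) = u^5 + u^4 - 10*u^3 + 8*u^2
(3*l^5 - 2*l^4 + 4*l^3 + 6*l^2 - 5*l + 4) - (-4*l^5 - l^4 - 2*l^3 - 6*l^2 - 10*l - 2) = 7*l^5 - l^4 + 6*l^3 + 12*l^2 + 5*l + 6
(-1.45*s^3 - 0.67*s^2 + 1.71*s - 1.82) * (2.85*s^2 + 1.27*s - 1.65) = -4.1325*s^5 - 3.751*s^4 + 6.4151*s^3 - 1.9098*s^2 - 5.1329*s + 3.003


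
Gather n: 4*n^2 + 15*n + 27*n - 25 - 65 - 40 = 4*n^2 + 42*n - 130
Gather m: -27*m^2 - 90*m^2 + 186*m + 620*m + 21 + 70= -117*m^2 + 806*m + 91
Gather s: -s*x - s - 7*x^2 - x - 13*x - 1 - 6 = s*(-x - 1) - 7*x^2 - 14*x - 7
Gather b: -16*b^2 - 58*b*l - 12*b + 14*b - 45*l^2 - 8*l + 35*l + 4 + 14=-16*b^2 + b*(2 - 58*l) - 45*l^2 + 27*l + 18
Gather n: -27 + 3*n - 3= 3*n - 30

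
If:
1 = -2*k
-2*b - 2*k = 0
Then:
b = 1/2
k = -1/2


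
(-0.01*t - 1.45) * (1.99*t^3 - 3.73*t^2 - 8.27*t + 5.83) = -0.0199*t^4 - 2.8482*t^3 + 5.4912*t^2 + 11.9332*t - 8.4535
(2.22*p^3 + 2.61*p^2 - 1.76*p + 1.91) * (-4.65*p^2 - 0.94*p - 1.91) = -10.323*p^5 - 14.2233*p^4 + 1.4904*p^3 - 12.2122*p^2 + 1.5662*p - 3.6481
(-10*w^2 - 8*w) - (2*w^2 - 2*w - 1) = -12*w^2 - 6*w + 1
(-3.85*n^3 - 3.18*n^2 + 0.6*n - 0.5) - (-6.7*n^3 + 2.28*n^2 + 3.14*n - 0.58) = 2.85*n^3 - 5.46*n^2 - 2.54*n + 0.08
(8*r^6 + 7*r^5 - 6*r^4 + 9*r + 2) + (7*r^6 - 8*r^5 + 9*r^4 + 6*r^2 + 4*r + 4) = 15*r^6 - r^5 + 3*r^4 + 6*r^2 + 13*r + 6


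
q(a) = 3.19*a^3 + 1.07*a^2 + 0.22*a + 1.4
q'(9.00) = 794.65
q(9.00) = 2415.56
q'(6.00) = 357.58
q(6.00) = 730.28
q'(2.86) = 84.62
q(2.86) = 85.41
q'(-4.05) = 148.52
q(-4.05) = -193.85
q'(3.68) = 137.70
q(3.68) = 175.68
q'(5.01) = 251.15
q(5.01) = 430.51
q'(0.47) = 3.34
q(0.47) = 2.07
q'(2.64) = 72.57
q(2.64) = 68.13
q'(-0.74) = 3.88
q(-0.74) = 0.53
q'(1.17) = 15.82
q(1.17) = 8.23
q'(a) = 9.57*a^2 + 2.14*a + 0.22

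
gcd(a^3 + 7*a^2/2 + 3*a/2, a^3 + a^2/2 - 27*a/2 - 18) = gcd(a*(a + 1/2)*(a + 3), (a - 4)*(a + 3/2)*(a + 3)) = a + 3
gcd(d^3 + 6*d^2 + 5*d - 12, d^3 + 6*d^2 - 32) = d + 4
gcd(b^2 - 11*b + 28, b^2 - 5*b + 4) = b - 4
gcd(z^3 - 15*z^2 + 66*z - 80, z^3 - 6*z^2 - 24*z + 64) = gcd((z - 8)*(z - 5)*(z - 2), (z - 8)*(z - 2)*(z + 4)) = z^2 - 10*z + 16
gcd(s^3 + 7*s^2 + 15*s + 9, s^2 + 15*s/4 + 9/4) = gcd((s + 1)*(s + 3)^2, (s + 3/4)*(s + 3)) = s + 3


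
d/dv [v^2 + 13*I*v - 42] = 2*v + 13*I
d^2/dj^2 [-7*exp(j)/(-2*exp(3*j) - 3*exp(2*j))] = 7*(16*exp(2*j) + 18*exp(j) + 9)*exp(-j)/(8*exp(3*j) + 36*exp(2*j) + 54*exp(j) + 27)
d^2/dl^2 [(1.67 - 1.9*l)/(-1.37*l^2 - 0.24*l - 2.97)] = ((3.6638 - 15.618*l)*(1.37*l^2 + 0.24*l + 2.97) + (1.9*l - 1.67)*(2.74*l + 0.24)*(5.48*l + 0.48))/(1.37*l^2 + 0.24*l + 2.97)^3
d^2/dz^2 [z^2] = 2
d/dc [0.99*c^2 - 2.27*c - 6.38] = 1.98*c - 2.27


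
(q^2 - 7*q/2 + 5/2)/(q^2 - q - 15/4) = 2*(q - 1)/(2*q + 3)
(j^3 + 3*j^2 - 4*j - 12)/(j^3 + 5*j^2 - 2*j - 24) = (j + 2)/(j + 4)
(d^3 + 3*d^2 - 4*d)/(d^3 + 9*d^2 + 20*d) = (d - 1)/(d + 5)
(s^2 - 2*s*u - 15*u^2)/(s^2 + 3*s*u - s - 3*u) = (s - 5*u)/(s - 1)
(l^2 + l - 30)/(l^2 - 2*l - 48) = (l - 5)/(l - 8)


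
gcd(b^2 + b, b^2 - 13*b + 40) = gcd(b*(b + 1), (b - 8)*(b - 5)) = 1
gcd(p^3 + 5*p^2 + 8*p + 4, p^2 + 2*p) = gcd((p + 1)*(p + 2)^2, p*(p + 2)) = p + 2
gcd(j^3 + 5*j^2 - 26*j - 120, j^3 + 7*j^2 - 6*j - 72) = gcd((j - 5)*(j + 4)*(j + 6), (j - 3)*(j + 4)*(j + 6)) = j^2 + 10*j + 24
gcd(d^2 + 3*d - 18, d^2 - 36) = d + 6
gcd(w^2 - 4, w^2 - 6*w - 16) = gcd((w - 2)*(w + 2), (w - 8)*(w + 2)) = w + 2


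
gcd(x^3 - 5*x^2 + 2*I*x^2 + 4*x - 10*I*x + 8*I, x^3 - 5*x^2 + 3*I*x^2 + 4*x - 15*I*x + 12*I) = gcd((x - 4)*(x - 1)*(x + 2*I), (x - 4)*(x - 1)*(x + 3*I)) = x^2 - 5*x + 4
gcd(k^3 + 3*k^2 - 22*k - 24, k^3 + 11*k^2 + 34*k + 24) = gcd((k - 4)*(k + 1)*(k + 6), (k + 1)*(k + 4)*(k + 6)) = k^2 + 7*k + 6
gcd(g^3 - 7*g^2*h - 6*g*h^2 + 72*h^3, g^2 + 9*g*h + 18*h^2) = g + 3*h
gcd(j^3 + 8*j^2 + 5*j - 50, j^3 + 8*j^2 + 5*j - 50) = j^3 + 8*j^2 + 5*j - 50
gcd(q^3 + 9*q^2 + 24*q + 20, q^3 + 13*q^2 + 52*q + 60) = q^2 + 7*q + 10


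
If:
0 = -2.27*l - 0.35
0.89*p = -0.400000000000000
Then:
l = -0.15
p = -0.45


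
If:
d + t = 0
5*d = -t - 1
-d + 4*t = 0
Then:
No Solution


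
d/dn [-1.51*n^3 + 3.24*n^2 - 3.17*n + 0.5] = -4.53*n^2 + 6.48*n - 3.17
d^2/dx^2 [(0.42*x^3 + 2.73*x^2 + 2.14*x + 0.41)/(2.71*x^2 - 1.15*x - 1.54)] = (2.8421709430404e-14*x^4 + 53.065394*x^3 + 90.889698*x^2 + 51.896298*x + 9.875694)/(19.902511*x^6 - 25.337145*x^5 - 23.177817*x^4 + 27.275585*x^3 + 13.171158*x^2 - 8.18202*x - 3.652264)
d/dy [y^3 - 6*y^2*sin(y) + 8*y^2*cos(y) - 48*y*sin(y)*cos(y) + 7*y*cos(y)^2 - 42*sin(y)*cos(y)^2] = -8*y^2*sin(y) - 6*y^2*cos(y) + 3*y^2 - 12*y*sin(y) - 7*y*sin(2*y) + 16*y*cos(y) - 48*y*cos(2*y) - 24*sin(2*y) - 21*cos(y)/2 + 7*cos(2*y)/2 - 63*cos(3*y)/2 + 7/2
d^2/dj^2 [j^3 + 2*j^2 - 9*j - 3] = 6*j + 4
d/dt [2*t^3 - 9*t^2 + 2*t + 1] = 6*t^2 - 18*t + 2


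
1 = 1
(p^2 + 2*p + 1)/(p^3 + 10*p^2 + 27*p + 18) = (p + 1)/(p^2 + 9*p + 18)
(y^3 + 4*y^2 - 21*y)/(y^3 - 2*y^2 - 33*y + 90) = y*(y + 7)/(y^2 + y - 30)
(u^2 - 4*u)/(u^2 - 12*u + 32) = u/(u - 8)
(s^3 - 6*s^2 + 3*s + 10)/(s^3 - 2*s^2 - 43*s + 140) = (s^2 - s - 2)/(s^2 + 3*s - 28)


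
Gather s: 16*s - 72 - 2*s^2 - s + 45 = -2*s^2 + 15*s - 27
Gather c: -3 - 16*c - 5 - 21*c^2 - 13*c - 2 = -21*c^2 - 29*c - 10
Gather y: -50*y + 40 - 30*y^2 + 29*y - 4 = -30*y^2 - 21*y + 36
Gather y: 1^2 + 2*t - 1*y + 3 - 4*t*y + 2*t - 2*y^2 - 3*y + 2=4*t - 2*y^2 + y*(-4*t - 4) + 6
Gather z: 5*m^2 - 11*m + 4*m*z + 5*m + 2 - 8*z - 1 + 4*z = 5*m^2 - 6*m + z*(4*m - 4) + 1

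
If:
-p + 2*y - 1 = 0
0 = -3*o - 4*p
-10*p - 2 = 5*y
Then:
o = 12/25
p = -9/25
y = 8/25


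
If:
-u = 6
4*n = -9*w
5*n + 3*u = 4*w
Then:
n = 162/61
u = -6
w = -72/61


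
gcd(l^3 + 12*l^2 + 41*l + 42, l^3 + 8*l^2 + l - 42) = l^2 + 10*l + 21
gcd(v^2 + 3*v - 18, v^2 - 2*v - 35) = 1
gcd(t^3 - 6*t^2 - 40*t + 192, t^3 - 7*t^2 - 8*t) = t - 8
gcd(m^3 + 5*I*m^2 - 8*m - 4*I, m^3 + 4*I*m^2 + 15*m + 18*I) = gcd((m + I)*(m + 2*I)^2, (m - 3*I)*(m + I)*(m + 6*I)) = m + I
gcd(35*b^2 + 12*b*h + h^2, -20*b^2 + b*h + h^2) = 5*b + h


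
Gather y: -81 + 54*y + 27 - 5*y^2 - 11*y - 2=-5*y^2 + 43*y - 56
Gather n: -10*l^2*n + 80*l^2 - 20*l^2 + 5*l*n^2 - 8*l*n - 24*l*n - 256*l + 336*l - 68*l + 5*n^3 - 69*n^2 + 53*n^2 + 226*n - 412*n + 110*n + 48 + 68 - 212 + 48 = 60*l^2 + 12*l + 5*n^3 + n^2*(5*l - 16) + n*(-10*l^2 - 32*l - 76) - 48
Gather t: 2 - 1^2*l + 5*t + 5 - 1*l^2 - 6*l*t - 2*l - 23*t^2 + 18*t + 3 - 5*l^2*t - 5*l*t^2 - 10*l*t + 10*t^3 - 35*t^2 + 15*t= -l^2 - 3*l + 10*t^3 + t^2*(-5*l - 58) + t*(-5*l^2 - 16*l + 38) + 10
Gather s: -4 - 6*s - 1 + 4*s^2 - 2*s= 4*s^2 - 8*s - 5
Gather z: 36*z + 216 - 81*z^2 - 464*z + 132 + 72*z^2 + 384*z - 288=-9*z^2 - 44*z + 60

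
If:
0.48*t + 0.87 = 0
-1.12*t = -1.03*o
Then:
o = -1.97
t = -1.81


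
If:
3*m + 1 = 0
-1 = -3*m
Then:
No Solution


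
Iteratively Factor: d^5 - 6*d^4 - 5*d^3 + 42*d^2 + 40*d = (d + 2)*(d^4 - 8*d^3 + 11*d^2 + 20*d) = (d - 4)*(d + 2)*(d^3 - 4*d^2 - 5*d) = (d - 4)*(d + 1)*(d + 2)*(d^2 - 5*d) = (d - 5)*(d - 4)*(d + 1)*(d + 2)*(d)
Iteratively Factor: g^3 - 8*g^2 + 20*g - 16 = (g - 4)*(g^2 - 4*g + 4) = (g - 4)*(g - 2)*(g - 2)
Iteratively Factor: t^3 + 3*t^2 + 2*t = (t + 1)*(t^2 + 2*t) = (t + 1)*(t + 2)*(t)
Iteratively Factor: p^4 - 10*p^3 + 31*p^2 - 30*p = (p - 5)*(p^3 - 5*p^2 + 6*p) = (p - 5)*(p - 2)*(p^2 - 3*p) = p*(p - 5)*(p - 2)*(p - 3)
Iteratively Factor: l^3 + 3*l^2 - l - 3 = (l - 1)*(l^2 + 4*l + 3) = (l - 1)*(l + 3)*(l + 1)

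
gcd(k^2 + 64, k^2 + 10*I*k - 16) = k + 8*I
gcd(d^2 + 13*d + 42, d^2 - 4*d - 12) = 1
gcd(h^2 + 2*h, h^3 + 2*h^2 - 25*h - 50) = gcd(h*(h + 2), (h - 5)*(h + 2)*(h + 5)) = h + 2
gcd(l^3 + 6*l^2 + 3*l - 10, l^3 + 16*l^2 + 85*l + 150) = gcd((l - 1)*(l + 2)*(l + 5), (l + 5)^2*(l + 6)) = l + 5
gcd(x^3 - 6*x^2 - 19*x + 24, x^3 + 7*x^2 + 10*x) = 1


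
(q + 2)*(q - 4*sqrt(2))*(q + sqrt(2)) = q^3 - 3*sqrt(2)*q^2 + 2*q^2 - 6*sqrt(2)*q - 8*q - 16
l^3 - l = l*(l - 1)*(l + 1)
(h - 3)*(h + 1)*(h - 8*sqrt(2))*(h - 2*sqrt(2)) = h^4 - 10*sqrt(2)*h^3 - 2*h^3 + 20*sqrt(2)*h^2 + 29*h^2 - 64*h + 30*sqrt(2)*h - 96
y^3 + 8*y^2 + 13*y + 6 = (y + 1)^2*(y + 6)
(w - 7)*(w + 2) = w^2 - 5*w - 14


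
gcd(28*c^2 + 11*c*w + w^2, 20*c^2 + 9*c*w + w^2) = 4*c + w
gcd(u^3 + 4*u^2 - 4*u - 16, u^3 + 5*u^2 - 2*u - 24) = u^2 + 2*u - 8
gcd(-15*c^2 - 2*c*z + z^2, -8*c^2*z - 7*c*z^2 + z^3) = 1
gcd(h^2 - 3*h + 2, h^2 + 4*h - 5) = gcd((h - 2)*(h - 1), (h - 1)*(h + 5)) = h - 1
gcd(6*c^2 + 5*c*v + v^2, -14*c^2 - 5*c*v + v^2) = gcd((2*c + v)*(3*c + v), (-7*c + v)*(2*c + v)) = 2*c + v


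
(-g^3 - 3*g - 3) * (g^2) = -g^5 - 3*g^3 - 3*g^2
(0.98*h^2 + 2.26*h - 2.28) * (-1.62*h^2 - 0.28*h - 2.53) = -1.5876*h^4 - 3.9356*h^3 + 0.5814*h^2 - 5.0794*h + 5.7684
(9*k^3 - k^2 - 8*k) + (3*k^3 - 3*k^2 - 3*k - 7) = 12*k^3 - 4*k^2 - 11*k - 7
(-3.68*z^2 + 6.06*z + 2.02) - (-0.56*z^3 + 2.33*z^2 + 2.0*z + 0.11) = 0.56*z^3 - 6.01*z^2 + 4.06*z + 1.91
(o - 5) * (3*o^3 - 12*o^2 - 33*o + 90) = 3*o^4 - 27*o^3 + 27*o^2 + 255*o - 450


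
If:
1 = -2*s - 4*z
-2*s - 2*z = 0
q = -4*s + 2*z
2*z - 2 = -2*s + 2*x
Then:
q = -3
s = 1/2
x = -1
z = -1/2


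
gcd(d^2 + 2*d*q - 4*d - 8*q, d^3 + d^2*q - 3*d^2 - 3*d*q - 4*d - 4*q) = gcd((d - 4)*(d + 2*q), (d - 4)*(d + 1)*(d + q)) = d - 4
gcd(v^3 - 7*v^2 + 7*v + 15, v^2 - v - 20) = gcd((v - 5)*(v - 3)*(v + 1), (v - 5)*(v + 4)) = v - 5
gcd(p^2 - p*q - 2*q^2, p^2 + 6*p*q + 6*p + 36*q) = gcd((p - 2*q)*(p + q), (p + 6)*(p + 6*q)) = 1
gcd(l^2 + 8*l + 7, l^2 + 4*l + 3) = l + 1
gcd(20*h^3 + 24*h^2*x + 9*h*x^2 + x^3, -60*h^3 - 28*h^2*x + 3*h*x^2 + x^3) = 2*h + x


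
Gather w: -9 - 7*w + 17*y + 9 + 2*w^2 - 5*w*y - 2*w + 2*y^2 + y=2*w^2 + w*(-5*y - 9) + 2*y^2 + 18*y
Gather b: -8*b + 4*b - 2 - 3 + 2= -4*b - 3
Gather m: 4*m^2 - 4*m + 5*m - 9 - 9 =4*m^2 + m - 18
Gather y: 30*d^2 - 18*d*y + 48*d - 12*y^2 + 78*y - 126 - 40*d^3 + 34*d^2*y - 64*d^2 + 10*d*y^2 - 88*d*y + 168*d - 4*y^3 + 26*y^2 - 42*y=-40*d^3 - 34*d^2 + 216*d - 4*y^3 + y^2*(10*d + 14) + y*(34*d^2 - 106*d + 36) - 126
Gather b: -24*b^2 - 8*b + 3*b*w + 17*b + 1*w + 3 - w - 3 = -24*b^2 + b*(3*w + 9)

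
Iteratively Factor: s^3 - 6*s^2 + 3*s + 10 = (s - 5)*(s^2 - s - 2) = (s - 5)*(s - 2)*(s + 1)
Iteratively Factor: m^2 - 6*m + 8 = (m - 4)*(m - 2)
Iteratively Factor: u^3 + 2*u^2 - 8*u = (u)*(u^2 + 2*u - 8) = u*(u + 4)*(u - 2)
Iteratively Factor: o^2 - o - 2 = (o - 2)*(o + 1)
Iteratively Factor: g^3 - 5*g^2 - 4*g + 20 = (g - 5)*(g^2 - 4) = (g - 5)*(g - 2)*(g + 2)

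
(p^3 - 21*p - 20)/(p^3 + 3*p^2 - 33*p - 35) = (p + 4)/(p + 7)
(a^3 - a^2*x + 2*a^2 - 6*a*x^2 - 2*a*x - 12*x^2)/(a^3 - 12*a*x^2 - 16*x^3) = (-a^2 + 3*a*x - 2*a + 6*x)/(-a^2 + 2*a*x + 8*x^2)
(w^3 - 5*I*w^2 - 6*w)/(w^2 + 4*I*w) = (w^2 - 5*I*w - 6)/(w + 4*I)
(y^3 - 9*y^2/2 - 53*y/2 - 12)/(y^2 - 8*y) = y + 7/2 + 3/(2*y)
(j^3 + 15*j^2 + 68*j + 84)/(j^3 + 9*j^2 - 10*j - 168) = (j + 2)/(j - 4)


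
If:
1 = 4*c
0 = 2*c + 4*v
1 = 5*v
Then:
No Solution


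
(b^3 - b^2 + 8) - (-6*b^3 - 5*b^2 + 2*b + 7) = 7*b^3 + 4*b^2 - 2*b + 1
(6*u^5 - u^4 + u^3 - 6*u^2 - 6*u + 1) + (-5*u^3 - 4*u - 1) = 6*u^5 - u^4 - 4*u^3 - 6*u^2 - 10*u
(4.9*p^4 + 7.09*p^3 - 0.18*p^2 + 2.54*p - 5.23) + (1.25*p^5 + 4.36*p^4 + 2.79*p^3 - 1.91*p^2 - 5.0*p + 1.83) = 1.25*p^5 + 9.26*p^4 + 9.88*p^3 - 2.09*p^2 - 2.46*p - 3.4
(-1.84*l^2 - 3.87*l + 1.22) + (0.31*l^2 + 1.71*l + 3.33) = -1.53*l^2 - 2.16*l + 4.55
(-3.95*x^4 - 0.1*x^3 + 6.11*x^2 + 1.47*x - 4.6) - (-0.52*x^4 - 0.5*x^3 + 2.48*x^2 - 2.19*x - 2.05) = -3.43*x^4 + 0.4*x^3 + 3.63*x^2 + 3.66*x - 2.55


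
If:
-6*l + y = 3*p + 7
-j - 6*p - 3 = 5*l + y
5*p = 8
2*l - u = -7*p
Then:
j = -11*y/6 - 83/30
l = y/6 - 59/30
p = 8/5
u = y/3 + 109/15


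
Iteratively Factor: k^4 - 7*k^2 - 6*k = (k + 1)*(k^3 - k^2 - 6*k) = k*(k + 1)*(k^2 - k - 6) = k*(k - 3)*(k + 1)*(k + 2)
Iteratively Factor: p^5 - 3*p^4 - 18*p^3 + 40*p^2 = (p + 4)*(p^4 - 7*p^3 + 10*p^2) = p*(p + 4)*(p^3 - 7*p^2 + 10*p) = p*(p - 5)*(p + 4)*(p^2 - 2*p) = p^2*(p - 5)*(p + 4)*(p - 2)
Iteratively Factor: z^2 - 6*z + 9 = (z - 3)*(z - 3)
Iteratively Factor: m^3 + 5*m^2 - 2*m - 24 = (m + 4)*(m^2 + m - 6) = (m + 3)*(m + 4)*(m - 2)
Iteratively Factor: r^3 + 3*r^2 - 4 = (r + 2)*(r^2 + r - 2) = (r - 1)*(r + 2)*(r + 2)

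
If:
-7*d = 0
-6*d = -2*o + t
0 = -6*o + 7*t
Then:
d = 0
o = 0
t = 0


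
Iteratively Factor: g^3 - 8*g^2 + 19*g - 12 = (g - 3)*(g^2 - 5*g + 4) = (g - 4)*(g - 3)*(g - 1)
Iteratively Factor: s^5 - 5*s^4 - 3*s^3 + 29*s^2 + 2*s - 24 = (s - 3)*(s^4 - 2*s^3 - 9*s^2 + 2*s + 8) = (s - 3)*(s + 2)*(s^3 - 4*s^2 - s + 4) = (s - 4)*(s - 3)*(s + 2)*(s^2 - 1) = (s - 4)*(s - 3)*(s + 1)*(s + 2)*(s - 1)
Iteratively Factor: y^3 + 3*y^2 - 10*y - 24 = (y + 2)*(y^2 + y - 12) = (y + 2)*(y + 4)*(y - 3)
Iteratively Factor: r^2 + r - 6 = (r + 3)*(r - 2)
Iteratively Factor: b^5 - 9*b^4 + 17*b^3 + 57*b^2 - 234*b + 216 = (b - 2)*(b^4 - 7*b^3 + 3*b^2 + 63*b - 108) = (b - 4)*(b - 2)*(b^3 - 3*b^2 - 9*b + 27) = (b - 4)*(b - 3)*(b - 2)*(b^2 - 9) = (b - 4)*(b - 3)*(b - 2)*(b + 3)*(b - 3)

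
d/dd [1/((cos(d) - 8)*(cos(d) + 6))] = 2*(cos(d) - 1)*sin(d)/((cos(d) - 8)^2*(cos(d) + 6)^2)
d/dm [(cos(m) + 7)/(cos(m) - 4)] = 11*sin(m)/(cos(m) - 4)^2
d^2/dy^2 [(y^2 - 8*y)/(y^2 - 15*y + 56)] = 14/(y^3 - 21*y^2 + 147*y - 343)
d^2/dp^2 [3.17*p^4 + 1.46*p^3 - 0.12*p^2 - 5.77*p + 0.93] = 38.04*p^2 + 8.76*p - 0.24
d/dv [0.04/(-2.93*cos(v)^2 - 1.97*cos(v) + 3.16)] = -(0.2344*cos(v) + 0.0788)*sin(v)/(2.93*cos(v)^2 + 1.97*cos(v) - 3.16)^2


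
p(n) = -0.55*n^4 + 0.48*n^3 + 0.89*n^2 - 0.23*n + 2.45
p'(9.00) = -1471.37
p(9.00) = -3186.16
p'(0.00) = -0.23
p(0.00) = 2.45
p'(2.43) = -18.97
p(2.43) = -5.14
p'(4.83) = -205.93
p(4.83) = -223.14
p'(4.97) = -225.89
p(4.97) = -253.36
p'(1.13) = 0.45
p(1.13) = 3.12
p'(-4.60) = 236.19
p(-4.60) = -270.64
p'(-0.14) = -0.44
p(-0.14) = 2.50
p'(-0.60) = -0.30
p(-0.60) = 2.73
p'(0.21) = 0.19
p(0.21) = 2.44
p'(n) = -2.2*n^3 + 1.44*n^2 + 1.78*n - 0.23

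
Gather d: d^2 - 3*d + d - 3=d^2 - 2*d - 3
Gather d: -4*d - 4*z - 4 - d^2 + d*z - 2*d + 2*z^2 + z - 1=-d^2 + d*(z - 6) + 2*z^2 - 3*z - 5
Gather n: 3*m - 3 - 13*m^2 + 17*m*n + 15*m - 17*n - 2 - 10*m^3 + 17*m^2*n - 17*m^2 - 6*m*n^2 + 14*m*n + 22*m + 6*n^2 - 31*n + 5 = -10*m^3 - 30*m^2 + 40*m + n^2*(6 - 6*m) + n*(17*m^2 + 31*m - 48)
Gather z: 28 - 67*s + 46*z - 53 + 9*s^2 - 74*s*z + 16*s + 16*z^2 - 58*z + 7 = 9*s^2 - 51*s + 16*z^2 + z*(-74*s - 12) - 18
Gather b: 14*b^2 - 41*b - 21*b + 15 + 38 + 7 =14*b^2 - 62*b + 60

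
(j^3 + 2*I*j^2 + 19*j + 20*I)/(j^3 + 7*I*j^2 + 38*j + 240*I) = (j^2 - 3*I*j + 4)/(j^2 + 2*I*j + 48)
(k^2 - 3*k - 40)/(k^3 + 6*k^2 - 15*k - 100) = (k - 8)/(k^2 + k - 20)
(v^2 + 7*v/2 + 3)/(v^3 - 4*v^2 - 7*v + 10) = (v + 3/2)/(v^2 - 6*v + 5)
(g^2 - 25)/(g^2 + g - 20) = (g - 5)/(g - 4)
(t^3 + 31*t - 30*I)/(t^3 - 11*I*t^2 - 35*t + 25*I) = (t + 6*I)/(t - 5*I)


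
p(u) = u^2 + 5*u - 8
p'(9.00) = 23.00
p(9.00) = 118.00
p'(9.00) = 23.00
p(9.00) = 118.00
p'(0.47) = 5.94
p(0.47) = -5.43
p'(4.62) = 14.24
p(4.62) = 36.44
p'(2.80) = 10.60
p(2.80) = 13.84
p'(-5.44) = -5.88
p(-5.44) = -5.61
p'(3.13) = 11.26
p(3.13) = 17.45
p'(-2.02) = 0.96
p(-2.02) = -14.02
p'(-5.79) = -6.58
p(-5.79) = -3.43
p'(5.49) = 15.98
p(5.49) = 49.59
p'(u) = 2*u + 5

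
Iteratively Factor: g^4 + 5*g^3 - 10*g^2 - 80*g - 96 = (g + 3)*(g^3 + 2*g^2 - 16*g - 32) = (g + 3)*(g + 4)*(g^2 - 2*g - 8) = (g - 4)*(g + 3)*(g + 4)*(g + 2)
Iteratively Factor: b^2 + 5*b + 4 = (b + 4)*(b + 1)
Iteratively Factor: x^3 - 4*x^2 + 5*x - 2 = (x - 1)*(x^2 - 3*x + 2) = (x - 1)^2*(x - 2)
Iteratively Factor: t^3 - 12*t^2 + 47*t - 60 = (t - 3)*(t^2 - 9*t + 20) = (t - 4)*(t - 3)*(t - 5)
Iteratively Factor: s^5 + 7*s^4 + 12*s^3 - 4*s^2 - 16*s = (s + 2)*(s^4 + 5*s^3 + 2*s^2 - 8*s) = (s + 2)^2*(s^3 + 3*s^2 - 4*s) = (s - 1)*(s + 2)^2*(s^2 + 4*s) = s*(s - 1)*(s + 2)^2*(s + 4)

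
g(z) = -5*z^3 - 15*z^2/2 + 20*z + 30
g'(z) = -15*z^2 - 15*z + 20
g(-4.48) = 239.45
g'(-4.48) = -213.86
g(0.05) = 30.98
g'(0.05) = 19.21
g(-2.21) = 3.14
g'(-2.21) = -20.11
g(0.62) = 38.33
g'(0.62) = 4.93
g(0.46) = 37.13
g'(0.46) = 9.93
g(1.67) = 19.20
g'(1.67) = -46.88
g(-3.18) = 51.34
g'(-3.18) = -83.99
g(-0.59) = 16.62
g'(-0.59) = 23.63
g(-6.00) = 720.00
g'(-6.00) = -430.00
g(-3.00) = 37.50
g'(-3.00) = -70.00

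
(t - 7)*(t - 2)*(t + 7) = t^3 - 2*t^2 - 49*t + 98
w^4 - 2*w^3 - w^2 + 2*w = w*(w - 2)*(w - 1)*(w + 1)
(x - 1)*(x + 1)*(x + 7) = x^3 + 7*x^2 - x - 7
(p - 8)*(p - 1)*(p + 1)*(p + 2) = p^4 - 6*p^3 - 17*p^2 + 6*p + 16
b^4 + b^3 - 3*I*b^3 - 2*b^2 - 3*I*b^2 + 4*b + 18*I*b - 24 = (b - 2)*(b + 3)*(b - 4*I)*(b + I)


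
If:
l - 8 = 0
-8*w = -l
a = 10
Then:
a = 10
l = 8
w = 1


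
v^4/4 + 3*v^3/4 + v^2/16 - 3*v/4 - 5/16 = (v/4 + 1/4)*(v - 1)*(v + 1/2)*(v + 5/2)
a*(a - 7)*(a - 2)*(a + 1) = a^4 - 8*a^3 + 5*a^2 + 14*a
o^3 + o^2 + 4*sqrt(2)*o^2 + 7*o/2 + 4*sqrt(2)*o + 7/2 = (o + 1)*(o + sqrt(2)/2)*(o + 7*sqrt(2)/2)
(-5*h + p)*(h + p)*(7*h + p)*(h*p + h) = -35*h^4*p - 35*h^4 - 33*h^3*p^2 - 33*h^3*p + 3*h^2*p^3 + 3*h^2*p^2 + h*p^4 + h*p^3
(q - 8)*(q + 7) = q^2 - q - 56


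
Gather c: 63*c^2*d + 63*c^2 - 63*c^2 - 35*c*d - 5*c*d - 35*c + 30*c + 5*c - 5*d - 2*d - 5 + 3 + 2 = 63*c^2*d - 40*c*d - 7*d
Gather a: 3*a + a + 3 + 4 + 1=4*a + 8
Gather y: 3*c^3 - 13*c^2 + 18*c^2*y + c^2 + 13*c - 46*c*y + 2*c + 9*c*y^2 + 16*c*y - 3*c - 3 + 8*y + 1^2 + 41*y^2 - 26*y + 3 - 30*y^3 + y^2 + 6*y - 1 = 3*c^3 - 12*c^2 + 12*c - 30*y^3 + y^2*(9*c + 42) + y*(18*c^2 - 30*c - 12)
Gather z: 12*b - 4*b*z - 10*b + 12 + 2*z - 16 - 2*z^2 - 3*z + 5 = 2*b - 2*z^2 + z*(-4*b - 1) + 1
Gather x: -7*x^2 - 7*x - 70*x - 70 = -7*x^2 - 77*x - 70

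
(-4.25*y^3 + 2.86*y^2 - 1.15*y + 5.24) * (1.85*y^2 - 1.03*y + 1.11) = -7.8625*y^5 + 9.6685*y^4 - 9.7908*y^3 + 14.0531*y^2 - 6.6737*y + 5.8164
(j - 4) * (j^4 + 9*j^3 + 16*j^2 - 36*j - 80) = j^5 + 5*j^4 - 20*j^3 - 100*j^2 + 64*j + 320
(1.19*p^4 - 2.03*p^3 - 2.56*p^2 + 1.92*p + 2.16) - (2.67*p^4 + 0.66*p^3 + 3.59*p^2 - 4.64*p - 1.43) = -1.48*p^4 - 2.69*p^3 - 6.15*p^2 + 6.56*p + 3.59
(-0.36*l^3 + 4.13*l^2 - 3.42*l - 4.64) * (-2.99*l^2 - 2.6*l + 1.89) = 1.0764*l^5 - 11.4127*l^4 - 1.1926*l^3 + 30.5713*l^2 + 5.6002*l - 8.7696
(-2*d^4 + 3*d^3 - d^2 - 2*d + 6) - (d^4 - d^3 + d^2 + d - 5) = -3*d^4 + 4*d^3 - 2*d^2 - 3*d + 11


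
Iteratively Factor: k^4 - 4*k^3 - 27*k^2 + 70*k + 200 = (k + 4)*(k^3 - 8*k^2 + 5*k + 50) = (k - 5)*(k + 4)*(k^2 - 3*k - 10) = (k - 5)*(k + 2)*(k + 4)*(k - 5)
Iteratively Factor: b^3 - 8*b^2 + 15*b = (b - 5)*(b^2 - 3*b) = (b - 5)*(b - 3)*(b)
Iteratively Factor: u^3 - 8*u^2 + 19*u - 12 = (u - 1)*(u^2 - 7*u + 12) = (u - 4)*(u - 1)*(u - 3)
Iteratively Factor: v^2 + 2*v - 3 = (v + 3)*(v - 1)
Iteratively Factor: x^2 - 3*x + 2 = (x - 1)*(x - 2)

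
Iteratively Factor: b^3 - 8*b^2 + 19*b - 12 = (b - 4)*(b^2 - 4*b + 3) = (b - 4)*(b - 1)*(b - 3)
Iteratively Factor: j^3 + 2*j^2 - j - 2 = (j + 2)*(j^2 - 1) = (j + 1)*(j + 2)*(j - 1)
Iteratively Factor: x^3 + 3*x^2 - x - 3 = (x + 1)*(x^2 + 2*x - 3) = (x + 1)*(x + 3)*(x - 1)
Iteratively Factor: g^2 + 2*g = (g)*(g + 2)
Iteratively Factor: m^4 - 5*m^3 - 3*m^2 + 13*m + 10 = (m + 1)*(m^3 - 6*m^2 + 3*m + 10) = (m - 5)*(m + 1)*(m^2 - m - 2) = (m - 5)*(m - 2)*(m + 1)*(m + 1)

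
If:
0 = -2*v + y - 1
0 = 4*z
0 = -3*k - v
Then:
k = 1/6 - y/6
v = y/2 - 1/2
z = 0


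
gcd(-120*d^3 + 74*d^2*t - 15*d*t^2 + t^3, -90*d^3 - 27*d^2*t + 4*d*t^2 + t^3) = -5*d + t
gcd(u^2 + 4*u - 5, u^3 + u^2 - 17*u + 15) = u^2 + 4*u - 5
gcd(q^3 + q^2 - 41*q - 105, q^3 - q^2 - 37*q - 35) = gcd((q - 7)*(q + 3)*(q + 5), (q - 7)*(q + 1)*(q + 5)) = q^2 - 2*q - 35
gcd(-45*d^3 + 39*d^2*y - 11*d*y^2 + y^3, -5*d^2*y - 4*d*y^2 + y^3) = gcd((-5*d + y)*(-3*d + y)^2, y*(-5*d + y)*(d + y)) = -5*d + y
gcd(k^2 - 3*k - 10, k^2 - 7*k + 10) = k - 5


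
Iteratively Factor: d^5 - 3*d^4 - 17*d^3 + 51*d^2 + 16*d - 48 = (d - 1)*(d^4 - 2*d^3 - 19*d^2 + 32*d + 48) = (d - 1)*(d + 4)*(d^3 - 6*d^2 + 5*d + 12) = (d - 1)*(d + 1)*(d + 4)*(d^2 - 7*d + 12) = (d - 3)*(d - 1)*(d + 1)*(d + 4)*(d - 4)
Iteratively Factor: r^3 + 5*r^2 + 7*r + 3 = (r + 1)*(r^2 + 4*r + 3) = (r + 1)*(r + 3)*(r + 1)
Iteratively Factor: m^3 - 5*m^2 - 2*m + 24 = (m + 2)*(m^2 - 7*m + 12) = (m - 3)*(m + 2)*(m - 4)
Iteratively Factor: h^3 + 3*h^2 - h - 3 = (h - 1)*(h^2 + 4*h + 3) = (h - 1)*(h + 3)*(h + 1)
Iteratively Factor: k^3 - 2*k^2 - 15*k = (k + 3)*(k^2 - 5*k) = (k - 5)*(k + 3)*(k)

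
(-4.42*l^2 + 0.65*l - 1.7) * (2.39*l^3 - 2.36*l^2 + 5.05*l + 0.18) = -10.5638*l^5 + 11.9847*l^4 - 27.918*l^3 + 6.4989*l^2 - 8.468*l - 0.306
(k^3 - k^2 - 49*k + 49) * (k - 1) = k^4 - 2*k^3 - 48*k^2 + 98*k - 49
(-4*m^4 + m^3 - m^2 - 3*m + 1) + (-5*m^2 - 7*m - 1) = -4*m^4 + m^3 - 6*m^2 - 10*m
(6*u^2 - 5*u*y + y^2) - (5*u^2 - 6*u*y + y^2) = u^2 + u*y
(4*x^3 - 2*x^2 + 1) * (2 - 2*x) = -8*x^4 + 12*x^3 - 4*x^2 - 2*x + 2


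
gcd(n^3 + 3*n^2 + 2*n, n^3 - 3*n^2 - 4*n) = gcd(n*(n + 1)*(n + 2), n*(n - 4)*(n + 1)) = n^2 + n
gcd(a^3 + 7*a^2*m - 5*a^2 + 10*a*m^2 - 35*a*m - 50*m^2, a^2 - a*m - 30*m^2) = a + 5*m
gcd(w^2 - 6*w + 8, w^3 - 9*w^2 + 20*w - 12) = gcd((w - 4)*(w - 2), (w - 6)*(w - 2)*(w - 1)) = w - 2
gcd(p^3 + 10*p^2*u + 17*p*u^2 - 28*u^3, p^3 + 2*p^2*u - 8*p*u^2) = p + 4*u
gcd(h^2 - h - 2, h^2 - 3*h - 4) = h + 1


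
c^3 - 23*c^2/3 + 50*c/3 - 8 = (c - 4)*(c - 3)*(c - 2/3)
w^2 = w^2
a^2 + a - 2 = (a - 1)*(a + 2)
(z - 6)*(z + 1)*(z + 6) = z^3 + z^2 - 36*z - 36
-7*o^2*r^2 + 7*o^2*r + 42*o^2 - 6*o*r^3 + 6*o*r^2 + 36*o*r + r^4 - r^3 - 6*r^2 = (-7*o + r)*(o + r)*(r - 3)*(r + 2)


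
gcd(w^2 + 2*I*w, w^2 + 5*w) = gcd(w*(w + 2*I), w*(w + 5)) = w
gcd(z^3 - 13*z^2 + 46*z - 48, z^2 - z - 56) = z - 8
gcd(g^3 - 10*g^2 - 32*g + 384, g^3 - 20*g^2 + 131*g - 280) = g - 8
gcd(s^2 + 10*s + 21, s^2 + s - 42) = s + 7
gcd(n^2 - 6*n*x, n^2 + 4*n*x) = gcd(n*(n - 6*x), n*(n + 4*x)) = n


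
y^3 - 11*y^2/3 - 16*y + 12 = (y - 6)*(y - 2/3)*(y + 3)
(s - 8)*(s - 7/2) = s^2 - 23*s/2 + 28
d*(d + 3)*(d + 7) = d^3 + 10*d^2 + 21*d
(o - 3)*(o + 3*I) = o^2 - 3*o + 3*I*o - 9*I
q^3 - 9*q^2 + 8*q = q*(q - 8)*(q - 1)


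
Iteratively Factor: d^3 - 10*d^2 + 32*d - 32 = (d - 2)*(d^2 - 8*d + 16) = (d - 4)*(d - 2)*(d - 4)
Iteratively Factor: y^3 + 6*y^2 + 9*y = (y)*(y^2 + 6*y + 9) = y*(y + 3)*(y + 3)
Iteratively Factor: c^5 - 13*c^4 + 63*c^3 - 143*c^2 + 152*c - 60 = (c - 5)*(c^4 - 8*c^3 + 23*c^2 - 28*c + 12) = (c - 5)*(c - 2)*(c^3 - 6*c^2 + 11*c - 6) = (c - 5)*(c - 2)*(c - 1)*(c^2 - 5*c + 6) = (c - 5)*(c - 2)^2*(c - 1)*(c - 3)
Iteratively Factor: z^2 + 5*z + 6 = (z + 2)*(z + 3)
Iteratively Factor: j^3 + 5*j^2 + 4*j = (j + 4)*(j^2 + j) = j*(j + 4)*(j + 1)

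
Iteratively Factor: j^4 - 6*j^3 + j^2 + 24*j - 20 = (j - 2)*(j^3 - 4*j^2 - 7*j + 10) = (j - 2)*(j + 2)*(j^2 - 6*j + 5) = (j - 2)*(j - 1)*(j + 2)*(j - 5)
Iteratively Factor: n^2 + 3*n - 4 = (n + 4)*(n - 1)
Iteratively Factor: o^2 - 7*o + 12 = (o - 3)*(o - 4)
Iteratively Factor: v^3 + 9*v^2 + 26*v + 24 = (v + 4)*(v^2 + 5*v + 6) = (v + 2)*(v + 4)*(v + 3)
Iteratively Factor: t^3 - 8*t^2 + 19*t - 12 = (t - 3)*(t^2 - 5*t + 4) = (t - 3)*(t - 1)*(t - 4)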